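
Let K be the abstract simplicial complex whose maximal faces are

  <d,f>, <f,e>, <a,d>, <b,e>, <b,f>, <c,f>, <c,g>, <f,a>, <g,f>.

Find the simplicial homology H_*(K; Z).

Order the vertices as a < b < c < d < e < f < g. Listing each simplex with vertices in this order, K has dimension 1 with simplices:

  0-simplices (7): a, b, c, d, e, f, g
  1-simplices (9): ad, af, be, bf, cf, cg, df, ef, fg

so the chain groups are C_0 ≅ Z^7, C_1 ≅ Z^9.

The boundary map ∂_1: C_1 → C_0 sends each edge [p,q] (with p < q) to q − p.
The resulting 7×9 matrix has rank 6, and its Smith normal form has invariant factors (1,1,1,1,1,1).

From H_k ≅ ker(∂_k) / im(∂_{k+1}) we obtain:

  H_0: rank C_0 − rank ∂_1 = 7 − 6 = 1, and the invariant factors of ∂_1 are all 1, so H_0 = Z.
  H_1: rank ker ∂_1 − rank ∂_2 = (9 − 6) − 0 = 3, and there is no ∂_2, so H_1 = Z^3.

H_0 ≅ Z,  H_1 ≅ Z^3.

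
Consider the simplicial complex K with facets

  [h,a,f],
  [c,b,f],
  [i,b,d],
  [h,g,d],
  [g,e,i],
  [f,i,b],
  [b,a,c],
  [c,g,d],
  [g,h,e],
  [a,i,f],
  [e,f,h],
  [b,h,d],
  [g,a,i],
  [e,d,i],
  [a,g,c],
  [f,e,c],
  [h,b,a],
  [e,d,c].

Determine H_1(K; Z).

H_1 = Z ⊕ Z_2.

Fix the vertex order a < b < c < d < e < f < g < h < i and write every simplex with vertices in increasing order. Then dim K = 2 and the simplices of K are:

  0-simplices (9): a, b, c, d, e, f, g, h, i
  1-simplices (27): ab, ac, af, ag, ah, ai, bc, bd, bf, bh, bi, cd, ce, cf, cg, de, dg, dh, di, ef, eg, eh, ei, fh, fi, gh, gi
  2-simplices (18): abc, abh, acg, afh, afi, agi, bcf, bdh, bdi, bfi, cde, cdg, cef, dei, dgh, efh, egh, egi

giving chain groups C_0 ≅ Z^9, C_1 ≅ Z^27, C_2 ≅ Z^18.

∂_1: C_1 → C_0 is given by ∂[p,q] = [q] − [p]. For instance
  ∂ag = g − a.
As a 9×27 matrix over Z this has rank 8, with invariant factors (1,1,1,1,1,1,1,1).

The boundary map ∂_2: C_2 → C_1 sends each 2-simplex [p,q,r] to [q,r] − [p,r] + [p,q]. For instance
  ∂abh = bh − ah + ab,
  ∂egi = gi − ei + eg.
The 27×18 boundary matrix has rank 18 and Smith normal form diag(1,1,1,1,1,1,1,1,1,1,1,1,1,1,1,1,1,2).

Now H_k = ker ∂_k / im ∂_{k+1}, so:

  H_1: rank ker ∂_1 − rank ∂_2 = (27 − 8) − 18 = 1, and ∂_2 has invariant factor 2 > 1, so H_1 = Z ⊕ Z_2.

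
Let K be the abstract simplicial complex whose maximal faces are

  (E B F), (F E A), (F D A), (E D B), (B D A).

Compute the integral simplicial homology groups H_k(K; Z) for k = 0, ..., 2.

H_0 ≅ Z,  H_1 ≅ Z,  H_2 = 0.

K has 5 vertices, 10 edges, 5 triangles.
rank ∂_0 = 0, rank ∂_1 = 4 ⇒ b_0 = 5 − 0 − 4 = 1; all invariant factors of ∂_1 are 1 so no torsion. So H_0 ≅ Z.
rank ∂_1 = 4, rank ∂_2 = 5 ⇒ b_1 = 10 − 4 − 5 = 1; all invariant factors of ∂_2 are 1 so no torsion. So H_1 ≅ Z.
rank ∂_2 = 5, rank ∂_3 = 0 ⇒ b_2 = 5 − 5 − 0 = 0. So H_2 ≅ 0.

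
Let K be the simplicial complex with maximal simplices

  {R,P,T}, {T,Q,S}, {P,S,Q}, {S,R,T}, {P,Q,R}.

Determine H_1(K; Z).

H_1 = Z.

Order the vertices as P < Q < R < S < T. Listing each simplex with vertices in this order, K has dimension 2 with simplices:

  0-simplices (5): P, Q, R, S, T
  1-simplices (10): PQ, PR, PS, PT, QR, QS, QT, RS, RT, ST
  2-simplices (5): PQR, PQS, PRT, QST, RST

giving chain groups C_0 ≅ Z^5, C_1 ≅ Z^10, C_2 ≅ Z^5.

The boundary map ∂_1: C_1 → C_0 sends each edge [p,q] (with p < q) to q − p.
The resulting 5×10 matrix has rank 4, and its Smith normal form has invariant factors (1,1,1,1).

The boundary map ∂_2: C_2 → C_1 maps a triangle to the signed sum of its edges. For instance
  ∂RST = ST − RT + RS,
  ∂PQS = QS − PS + PQ.
As a 10×5 matrix over Z this has rank 5, with invariant factors (1,1,1,1,1).

Now H_k = ker ∂_k / im ∂_{k+1}, so:

  H_1: rank ker ∂_1 − rank ∂_2 = (10 − 4) − 5 = 1, and the invariant factors of ∂_2 are all 1, so H_1 = Z.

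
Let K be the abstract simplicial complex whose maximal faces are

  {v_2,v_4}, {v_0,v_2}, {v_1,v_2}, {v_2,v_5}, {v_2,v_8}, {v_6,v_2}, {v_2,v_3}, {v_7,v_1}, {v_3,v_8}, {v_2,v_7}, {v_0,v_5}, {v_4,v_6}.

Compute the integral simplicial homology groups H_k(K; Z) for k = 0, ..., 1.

We work with the vertex ordering v_0 < v_1 < v_2 < v_3 < v_4 < v_5 < v_6 < v_7 < v_8. The simplices of K, each written with vertices in increasing order, are:

  0-simplices (9): [v_0], [v_1], [v_2], [v_3], [v_4], [v_5], [v_6], [v_7], [v_8]
  1-simplices (12): [v_0,v_2], [v_0,v_5], [v_1,v_2], [v_1,v_7], [v_2,v_3], [v_2,v_4], [v_2,v_5], [v_2,v_6], [v_2,v_7], [v_2,v_8], [v_3,v_8], [v_4,v_6]

Hence C_0 ≅ Z^9, C_1 ≅ Z^12.

Boundary ∂_1: C_1 → C_0 sends each edge [p,q] (with p < q) to q − p.
The resulting 9×12 matrix has rank 8, and its Smith normal form has invariant factors (1,1,1,1,1,1,1,1).

Reading off H_k = ker ∂_k / im ∂_{k+1}:

  H_0: rank C_0 − rank ∂_1 = 9 − 8 = 1, and the invariant factors of ∂_1 are all 1, so H_0 ≅ Z.
  H_1: rank ker ∂_1 − rank ∂_2 = (12 − 8) − 0 = 4, and there is no ∂_2, so H_1 ≅ Z^4.

H_0 ≅ Z,  H_1 ≅ Z^4.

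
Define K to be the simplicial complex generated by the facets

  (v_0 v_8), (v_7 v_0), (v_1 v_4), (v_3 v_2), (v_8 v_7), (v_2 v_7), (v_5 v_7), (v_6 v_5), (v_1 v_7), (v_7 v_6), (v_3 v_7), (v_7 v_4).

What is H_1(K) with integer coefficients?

H_1 ≅ Z^4.

K has 9 vertices, 12 edges.
rank ∂_1 = 8, rank ∂_2 = 0 ⇒ b_1 = 12 − 8 − 0 = 4. So H_1 ≅ Z^4.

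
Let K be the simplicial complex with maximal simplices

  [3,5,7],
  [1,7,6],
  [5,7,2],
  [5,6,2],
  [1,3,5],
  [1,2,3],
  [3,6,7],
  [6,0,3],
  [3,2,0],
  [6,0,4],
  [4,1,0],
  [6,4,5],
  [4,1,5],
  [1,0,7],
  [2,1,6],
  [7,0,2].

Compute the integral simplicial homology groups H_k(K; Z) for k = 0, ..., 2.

Fix the vertex order 0 < 1 < 2 < 3 < 4 < 5 < 6 < 7 and write every simplex with vertices in increasing order. Then dim K = 2 and the simplices of K are:

  0-simplices (8): [0], [1], [2], [3], [4], [5], [6], [7]
  1-simplices (24): (24 of them)
  2-simplices (16): [0,1,4], [0,1,7], [0,2,3], [0,2,7], [0,3,6], [0,4,6], [1,2,3], [1,2,6], [1,3,5], [1,4,5], [1,6,7], [2,5,6], [2,5,7], [3,5,7], [3,6,7], [4,5,6]

Hence C_0 ≅ Z^8, C_1 ≅ Z^24, C_2 ≅ Z^16.

Boundary ∂_1: C_1 → C_0 is given by ∂[p,q] = [q] − [p]. For instance
  ∂[3,6] = [6] − [3].
As a 8×24 matrix over Z this has rank 7, with invariant factors (1,1,1,1,1,1,1).

The boundary map ∂_2: C_2 → C_1 sends each 2-simplex [p,q,r] to [q,r] − [p,r] + [p,q]. For instance
  ∂[1,2,3] = [2,3] − [1,3] + [1,2],
  ∂[1,6,7] = [6,7] − [1,7] + [1,6].
The 24×16 boundary matrix has rank 15 and Smith normal form diag(1,1,1,1,1,1,1,1,1,1,1,1,1,1,1).

Now H_k = ker ∂_k / im ∂_{k+1}, so:

  H_0: rank C_0 − rank ∂_1 = 8 − 7 = 1, and the invariant factors of ∂_1 are all 1, so H_0 ≅ Z.
  H_1: rank ker ∂_1 − rank ∂_2 = (24 − 7) − 15 = 2, and the invariant factors of ∂_2 are all 1, so H_1 ≅ Z^2.
  H_2: rank ker ∂_2 − rank ∂_3 = (16 − 15) − 0 = 1, and there is no ∂_3, so H_2 ≅ Z.

(K is a triangulation of the torus T^2.)

H_0 ≅ Z,  H_1 ≅ Z^2,  H_2 ≅ Z.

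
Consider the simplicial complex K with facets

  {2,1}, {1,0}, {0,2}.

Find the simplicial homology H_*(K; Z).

K has 3 vertices, 3 edges.
rank ∂_0 = 0, rank ∂_1 = 2 ⇒ b_0 = 3 − 0 − 2 = 1; all invariant factors of ∂_1 are 1 so no torsion. So H_0 ≅ Z.
rank ∂_1 = 2, rank ∂_2 = 0 ⇒ b_1 = 3 − 2 − 0 = 1. So H_1 ≅ Z.

H_0 = Z,  H_1 = Z.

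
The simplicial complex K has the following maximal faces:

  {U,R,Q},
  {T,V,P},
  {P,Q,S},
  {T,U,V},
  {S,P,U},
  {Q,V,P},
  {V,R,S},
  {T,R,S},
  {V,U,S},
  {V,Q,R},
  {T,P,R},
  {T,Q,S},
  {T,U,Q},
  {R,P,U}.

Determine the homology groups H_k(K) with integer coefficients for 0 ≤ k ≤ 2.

H_0 ≅ Z,  H_1 ≅ Z^2,  H_2 ≅ Z.

Take the total order P < Q < R < S < T < U < V on the vertex set. Then K (dimension 2) consists of the simplices:

  0-simplices (7): P, Q, R, S, T, U, V
  1-simplices (21): PQ, PR, PS, PT, PU, PV, QR, QS, QT, QU, QV, RS, RT, RU, RV, ST, SU, SV, TU, TV, UV
  2-simplices (14): PQS, PQV, PRT, PRU, PSU, PTV, QRU, QRV, QST, QTU, RST, RSV, SUV, TUV

giving chain groups C_0 ≅ Z^7, C_1 ≅ Z^21, C_2 ≅ Z^14.

Boundary ∂_1: C_1 → C_0 is given by ∂[p,q] = [q] − [p].
The 7×21 boundary matrix has rank 6 and Smith normal form diag(1,1,1,1,1,1).

∂_2: C_2 → C_1 maps a triangle to the signed sum of its edges. For instance
  ∂PTV = TV − PV + PT,
  ∂PSU = SU − PU + PS.
This gives a 21×14 integer matrix of rank 13; reducing to Smith normal form yields diagonal entries (1,1,1,1,1,1,1,1,1,1,1,1,1).

Computing H_k = (kernel of ∂_k) / (image of ∂_{k+1}):

  H_0: rank C_0 − rank ∂_1 = 7 − 6 = 1, and the invariant factors of ∂_1 are all 1, so H_0 ≅ Z.
  H_1: rank ker ∂_1 − rank ∂_2 = (21 − 6) − 13 = 2, and the invariant factors of ∂_2 are all 1, so H_1 ≅ Z^2.
  H_2: rank ker ∂_2 − rank ∂_3 = (14 − 13) − 0 = 1, and there is no ∂_3, so H_2 ≅ Z.

As a check, the Euler characteristic is 7 − 21 + 14 = 0, which agrees with 1 − 2 + 1 = 0.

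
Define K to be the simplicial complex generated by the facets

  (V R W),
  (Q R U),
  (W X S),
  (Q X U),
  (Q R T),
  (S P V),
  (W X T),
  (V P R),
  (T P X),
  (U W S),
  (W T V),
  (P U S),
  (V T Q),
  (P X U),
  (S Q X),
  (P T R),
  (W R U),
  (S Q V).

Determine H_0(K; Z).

Fix the vertex order P < Q < R < S < T < U < V < W < X and write every simplex with vertices in increasing order. Then dim K = 2 and the simplices of K are:

  0-simplices (9): P, Q, R, S, T, U, V, W, X
  1-simplices (27): PR, PS, PT, PU, PV, PX, QR, QS, QT, QU, QV, QX, RT, RU, RV, RW, SU, SV, SW, SX, TV, TW, TX, UW, UX, VW, WX
  2-simplices (18): PRT, PRV, PSU, PSV, PTX, PUX, QRT, QRU, QSV, QSX, QTV, QUX, RUW, RVW, SUW, SWX, TVW, TWX

giving chain groups C_0 ≅ Z^9, C_1 ≅ Z^27, C_2 ≅ Z^18.

Boundary ∂_1: C_1 → C_0 is given by ∂[p,q] = [q] − [p]. For instance
  ∂WX = X − W.
This gives a 9×27 integer matrix of rank 8; reducing to Smith normal form yields diagonal entries (1,1,1,1,1,1,1,1).

Boundary ∂_2: C_2 → C_1 maps a triangle to the signed sum of its edges. For instance
  ∂TVW = VW − TW + TV,
  ∂QTV = TV − QV + QT.
The resulting 27×18 matrix has rank 18, and its Smith normal form has invariant factors (1,1,1,1,1,1,1,1,1,1,1,1,1,1,1,1,1,2).

Computing H_k = (kernel of ∂_k) / (image of ∂_{k+1}):

  H_0: rank C_0 − rank ∂_1 = 9 − 8 = 1, and the invariant factors of ∂_1 are all 1, so H_0 = Z.

H_0 ≅ Z.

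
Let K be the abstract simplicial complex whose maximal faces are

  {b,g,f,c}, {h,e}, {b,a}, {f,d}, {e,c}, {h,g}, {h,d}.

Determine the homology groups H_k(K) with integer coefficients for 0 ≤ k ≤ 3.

Take the total order a < b < c < d < e < f < g < h on the vertex set. Then K (dimension 3) consists of the simplices:

  0-simplices (8): a, b, c, d, e, f, g, h
  1-simplices (12): ab, bc, bf, bg, ce, cf, cg, df, dh, eh, fg, gh
  2-simplices (4): bcf, bcg, bfg, cfg
  3-simplices (1): bcfg

giving chain groups C_0 ≅ Z^8, C_1 ≅ Z^12, C_2 ≅ Z^4, C_3 ≅ Z^1.

∂_1: C_1 → C_0 is given by ∂[p,q] = [q] − [p]. For instance
  ∂bf = f − b.
The resulting 8×12 matrix has rank 7, and its Smith normal form has invariant factors (1,1,1,1,1,1,1).

The boundary map ∂_2: C_2 → C_1 maps a triangle to the signed sum of its edges. For instance
  ∂bcf = cf − bf + bc,
  ∂bfg = fg − bg + bf.
The 12×4 boundary matrix has rank 3 and Smith normal form diag(1,1,1).

Boundary ∂_3: C_3 → C_2 sends each 3-simplex σ to the alternating sum Σ_i (−1)^i (σ with its i-th vertex removed). For instance
  ∂bcfg = cfg − bfg + bcg − bcf.
The resulting 4×1 matrix has rank 1, and its Smith normal form has invariant factors (1).

Reading off H_k = ker ∂_k / im ∂_{k+1}:

  H_0: rank C_0 − rank ∂_1 = 8 − 7 = 1, and the invariant factors of ∂_1 are all 1, so H_0 ≅ Z.
  H_1: rank ker ∂_1 − rank ∂_2 = (12 − 7) − 3 = 2, and the invariant factors of ∂_2 are all 1, so H_1 ≅ Z^2.
  H_2: rank ker ∂_2 − rank ∂_3 = (4 − 3) − 1 = 0, and the invariant factors of ∂_3 are all 1, so H_2 ≅ 0.
  H_3: rank ker ∂_3 − rank ∂_4 = (1 − 1) − 0 = 0, and there is no ∂_4, so H_3 ≅ 0.

H_0 = Z,  H_1 = Z^2,  H_2 = 0,  H_3 = 0.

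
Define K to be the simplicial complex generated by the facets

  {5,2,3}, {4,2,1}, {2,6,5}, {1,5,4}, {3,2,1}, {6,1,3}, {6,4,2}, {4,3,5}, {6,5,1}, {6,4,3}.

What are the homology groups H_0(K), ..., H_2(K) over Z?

H_0 ≅ Z,  H_1 ≅ Z/2,  H_2 = 0.

Take the total order 1 < 2 < 3 < 4 < 5 < 6 on the vertex set. Then K (dimension 2) consists of the simplices:

  0-simplices (6): [1], [2], [3], [4], [5], [6]
  1-simplices (15): [1,2], [1,3], [1,4], [1,5], [1,6], [2,3], [2,4], [2,5], [2,6], [3,4], [3,5], [3,6], [4,5], [4,6], [5,6]
  2-simplices (10): [1,2,3], [1,2,4], [1,3,6], [1,4,5], [1,5,6], [2,3,5], [2,4,6], [2,5,6], [3,4,5], [3,4,6]

giving chain groups C_0 ≅ Z^6, C_1 ≅ Z^15, C_2 ≅ Z^10.

The boundary map ∂_1: C_1 → C_0 sends each edge [p,q] (with p < q) to q − p. For instance
  ∂[3,5] = [5] − [3].
As a 6×15 matrix over Z this has rank 5, with invariant factors (1,1,1,1,1).

The boundary map ∂_2: C_2 → C_1 maps a triangle to the signed sum of its edges. For instance
  ∂[1,4,5] = [4,5] − [1,5] + [1,4],
  ∂[1,5,6] = [5,6] − [1,6] + [1,5].
This gives a 15×10 integer matrix of rank 10; reducing to Smith normal form yields diagonal entries (1,1,1,1,1,1,1,1,1,2).

Now H_k = ker ∂_k / im ∂_{k+1}, so:

  H_0: rank C_0 − rank ∂_1 = 6 − 5 = 1, and the invariant factors of ∂_1 are all 1, so H_0 = Z.
  H_1: rank ker ∂_1 − rank ∂_2 = (15 − 5) − 10 = 0, and ∂_2 has invariant factor 2 > 1, so H_1 = Z/2.
  H_2: rank ker ∂_2 − rank ∂_3 = (10 − 10) − 0 = 0, and there is no ∂_3, so H_2 = 0.

(K is a triangulation of the real projective plane RP^2.)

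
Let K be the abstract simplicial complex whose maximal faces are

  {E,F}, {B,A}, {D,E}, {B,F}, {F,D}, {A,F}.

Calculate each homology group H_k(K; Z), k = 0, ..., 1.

H_0 ≅ Z,  H_1 ≅ Z^2.

Fix the vertex order A < B < D < E < F and write every simplex with vertices in increasing order. Then dim K = 1 and the simplices of K are:

  0-simplices (5): A, B, D, E, F
  1-simplices (6): AB, AF, BF, DE, DF, EF

giving chain groups C_0 ≅ Z^5, C_1 ≅ Z^6.

The boundary map ∂_1: C_1 → C_0 sends each edge [p,q] (with p < q) to q − p. For instance
  ∂AF = F − A.
The resulting 5×6 matrix has rank 4, and its Smith normal form has invariant factors (1,1,1,1).

Now H_k = ker ∂_k / im ∂_{k+1}, so:

  H_0: rank C_0 − rank ∂_1 = 5 − 4 = 1, and the invariant factors of ∂_1 are all 1, so H_0 ≅ Z.
  H_1: rank ker ∂_1 − rank ∂_2 = (6 − 4) − 0 = 2, and there is no ∂_2, so H_1 ≅ Z^2.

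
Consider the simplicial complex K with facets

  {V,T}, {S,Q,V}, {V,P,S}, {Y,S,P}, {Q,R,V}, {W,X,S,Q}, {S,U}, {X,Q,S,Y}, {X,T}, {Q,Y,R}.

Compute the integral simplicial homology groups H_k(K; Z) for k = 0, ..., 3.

H_0 = Z,  H_1 = Z,  H_2 = 0,  H_3 = 0.

K has 10 vertices, 20 edges, 12 triangles, 2 3-simplices.
rank ∂_0 = 0, rank ∂_1 = 9 ⇒ b_0 = 10 − 0 − 9 = 1; all invariant factors of ∂_1 are 1 so no torsion. So H_0 ≅ Z.
rank ∂_1 = 9, rank ∂_2 = 10 ⇒ b_1 = 20 − 9 − 10 = 1; all invariant factors of ∂_2 are 1 so no torsion. So H_1 ≅ Z.
rank ∂_2 = 10, rank ∂_3 = 2 ⇒ b_2 = 12 − 10 − 2 = 0; all invariant factors of ∂_3 are 1 so no torsion. So H_2 ≅ 0.
rank ∂_3 = 2, rank ∂_4 = 0 ⇒ b_3 = 2 − 2 − 0 = 0. So H_3 ≅ 0.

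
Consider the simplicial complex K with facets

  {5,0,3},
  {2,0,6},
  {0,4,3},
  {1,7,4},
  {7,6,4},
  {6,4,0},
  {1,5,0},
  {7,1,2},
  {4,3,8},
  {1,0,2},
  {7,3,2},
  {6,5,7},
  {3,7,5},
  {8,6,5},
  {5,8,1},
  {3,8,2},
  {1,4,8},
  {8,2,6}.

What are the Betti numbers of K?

Take the total order 0 < 1 < 2 < 3 < 4 < 5 < 6 < 7 < 8 on the vertex set. Then K (dimension 2) consists of the simplices:

  0-simplices (9): [0], [1], [2], [3], [4], [5], [6], [7], [8]
  1-simplices (27): (27 of them)
  2-simplices (18): [0,1,2], [0,1,5], [0,2,6], [0,3,4], [0,3,5], [0,4,6], [1,2,7], [1,4,7], [1,4,8], [1,5,8], [2,3,7], [2,3,8], [2,6,8], [3,4,8], [3,5,7], [4,6,7], [5,6,7], [5,6,8]

Hence C_0 ≅ Z^9, C_1 ≅ Z^27, C_2 ≅ Z^18.

∂_1: C_1 → C_0 sends each edge [p,q] (with p < q) to q − p.
The 9×27 boundary matrix has rank 8 and Smith normal form diag(1,1,1,1,1,1,1,1).

∂_2: C_2 → C_1 maps a triangle to the signed sum of its edges. For instance
  ∂[0,3,4] = [3,4] − [0,4] + [0,3],
  ∂[3,4,8] = [4,8] − [3,8] + [3,4].
This gives a 27×18 integer matrix of rank 17; reducing to Smith normal form yields diagonal entries (1,1,1,1,1,1,1,1,1,1,1,1,1,1,1,1,1).

Now H_k = ker ∂_k / im ∂_{k+1}, so:

  H_0: rank C_0 − rank ∂_1 = 9 − 8 = 1, and the invariant factors of ∂_1 are all 1, so H_0 ≅ Z.
  H_1: rank ker ∂_1 − rank ∂_2 = (27 − 8) − 17 = 2, and the invariant factors of ∂_2 are all 1, so H_1 ≅ Z^2.
  H_2: rank ker ∂_2 − rank ∂_3 = (18 − 17) − 0 = 1, and there is no ∂_3, so H_2 ≅ Z.

As a check, the Euler characteristic is 9 − 27 + 18 = 0, which agrees with 1 − 2 + 1 = 0.
(K is a triangulation of the torus T^2.)

Hence the Betti numbers are b_0 = 1, b_1 = 2, b_2 = 1.

b_0 = 1, b_1 = 2, b_2 = 1.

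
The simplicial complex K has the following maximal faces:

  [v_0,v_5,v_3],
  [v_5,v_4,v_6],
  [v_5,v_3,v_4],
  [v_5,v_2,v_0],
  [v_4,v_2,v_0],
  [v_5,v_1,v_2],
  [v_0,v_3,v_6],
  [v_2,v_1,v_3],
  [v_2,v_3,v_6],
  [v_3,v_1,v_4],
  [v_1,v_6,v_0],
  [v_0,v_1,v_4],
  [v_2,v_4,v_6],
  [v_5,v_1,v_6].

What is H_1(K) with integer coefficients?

H_1 ≅ Z^2.

K has 7 vertices, 21 edges, 14 triangles.
rank ∂_1 = 6, rank ∂_2 = 13 ⇒ b_1 = 21 − 6 − 13 = 2; all invariant factors of ∂_2 are 1 so no torsion. So H_1 ≅ Z^2.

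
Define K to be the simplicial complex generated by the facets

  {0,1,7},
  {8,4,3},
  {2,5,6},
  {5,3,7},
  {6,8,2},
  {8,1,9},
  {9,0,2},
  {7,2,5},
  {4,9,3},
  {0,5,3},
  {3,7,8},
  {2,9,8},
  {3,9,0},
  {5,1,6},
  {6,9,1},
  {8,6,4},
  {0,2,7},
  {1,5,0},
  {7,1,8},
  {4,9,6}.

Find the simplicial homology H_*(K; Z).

H_0 = Z,  H_1 = Z ⊕ Z/2,  H_2 = 0.

Take the total order 0 < 1 < 2 < 3 < 4 < 5 < 6 < 7 < 8 < 9 on the vertex set. Then K (dimension 2) consists of the simplices:

  0-simplices (10): [0], [1], [2], [3], [4], [5], [6], [7], [8], [9]
  1-simplices (30): (30 of them)
  2-simplices (20): (20 of them)

so the chain groups are C_0 ≅ Z^10, C_1 ≅ Z^30, C_2 ≅ Z^20.

∂_1: C_1 → C_0 sends each edge [p,q] (with p < q) to q − p. For instance
  ∂[6,9] = [9] − [6].
The 10×30 boundary matrix has rank 9 and Smith normal form diag(1,1,1,1,1,1,1,1,1).

The boundary map ∂_2: C_2 → C_1 maps a triangle to the signed sum of its edges. For instance
  ∂[3,4,9] = [4,9] − [3,9] + [3,4],
  ∂[0,3,9] = [3,9] − [0,9] + [0,3].
This gives a 30×20 integer matrix of rank 20; reducing to Smith normal form yields diagonal entries (1,1,1,1,1,1,1,1,1,1,1,1,1,1,1,1,1,1,1,2).

Computing H_k = (kernel of ∂_k) / (image of ∂_{k+1}):

  H_0: rank C_0 − rank ∂_1 = 10 − 9 = 1, and the invariant factors of ∂_1 are all 1, so H_0 ≅ Z.
  H_1: rank ker ∂_1 − rank ∂_2 = (30 − 9) − 20 = 1, and ∂_2 has invariant factor 2 > 1, so H_1 ≅ Z ⊕ Z/2.
  H_2: rank ker ∂_2 − rank ∂_3 = (20 − 20) − 0 = 0, and there is no ∂_3, so H_2 ≅ 0.

(K is a triangulation of the Klein bottle.)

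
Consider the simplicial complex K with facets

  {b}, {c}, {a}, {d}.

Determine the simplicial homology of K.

H_0 = Z^4.

We work with the vertex ordering a < b < c < d. The simplices of K, each written with vertices in increasing order, are:

  0-simplices (4): a, b, c, d

so the chain groups are C_0 ≅ Z^4.

From H_k ≅ ker(∂_k) / im(∂_{k+1}) we obtain:

  H_0: rank C_0 − rank ∂_1 = 4 − 0 = 4, and there is no ∂_1, so H_0 ≅ Z^4.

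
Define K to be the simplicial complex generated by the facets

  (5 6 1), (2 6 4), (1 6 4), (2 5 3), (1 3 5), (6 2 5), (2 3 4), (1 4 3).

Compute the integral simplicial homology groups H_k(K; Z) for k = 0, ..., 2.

Fix the vertex order 1 < 2 < 3 < 4 < 5 < 6 and write every simplex with vertices in increasing order. Then dim K = 2 and the simplices of K are:

  0-simplices (6): [1], [2], [3], [4], [5], [6]
  1-simplices (12): [1,3], [1,4], [1,5], [1,6], [2,3], [2,4], [2,5], [2,6], [3,4], [3,5], [4,6], [5,6]
  2-simplices (8): [1,3,4], [1,3,5], [1,4,6], [1,5,6], [2,3,4], [2,3,5], [2,4,6], [2,5,6]

Hence C_0 ≅ Z^6, C_1 ≅ Z^12, C_2 ≅ Z^8.

∂_1: C_1 → C_0 sends each edge [p,q] (with p < q) to q − p.
This gives a 6×12 integer matrix of rank 5; reducing to Smith normal form yields diagonal entries (1,1,1,1,1).

∂_2: C_2 → C_1 acts by ∂[p,q,r] = [q,r] − [p,r] + [p,q]. For instance
  ∂[2,3,4] = [3,4] − [2,4] + [2,3],
  ∂[2,3,5] = [3,5] − [2,5] + [2,3].
The 12×8 boundary matrix has rank 7 and Smith normal form diag(1,1,1,1,1,1,1).

Now H_k = ker ∂_k / im ∂_{k+1}, so:

  H_0: rank C_0 − rank ∂_1 = 6 − 5 = 1, and the invariant factors of ∂_1 are all 1, so H_0 = Z.
  H_1: rank ker ∂_1 − rank ∂_2 = (12 − 5) − 7 = 0, and the invariant factors of ∂_2 are all 1, so H_1 = 0.
  H_2: rank ker ∂_2 − rank ∂_3 = (8 − 7) − 0 = 1, and there is no ∂_3, so H_2 = Z.

H_0 = Z,  H_1 = 0,  H_2 = Z.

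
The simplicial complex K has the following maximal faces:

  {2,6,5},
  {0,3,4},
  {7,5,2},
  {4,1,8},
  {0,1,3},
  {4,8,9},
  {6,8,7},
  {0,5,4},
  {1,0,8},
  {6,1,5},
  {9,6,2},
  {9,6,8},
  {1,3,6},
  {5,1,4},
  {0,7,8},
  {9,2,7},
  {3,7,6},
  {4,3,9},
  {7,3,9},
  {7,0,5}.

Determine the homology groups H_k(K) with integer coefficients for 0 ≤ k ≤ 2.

We work with the vertex ordering 0 < 1 < 2 < 3 < 4 < 5 < 6 < 7 < 8 < 9. The simplices of K, each written with vertices in increasing order, are:

  0-simplices (10): [0], [1], [2], [3], [4], [5], [6], [7], [8], [9]
  1-simplices (30): (30 of them)
  2-simplices (20): (20 of them)

giving chain groups C_0 ≅ Z^10, C_1 ≅ Z^30, C_2 ≅ Z^20.

Boundary ∂_1: C_1 → C_0 maps an edge to its endpoints' difference, ∂[p,q] = q − p. For instance
  ∂[0,5] = [5] − [0].
The 10×30 boundary matrix has rank 9 and Smith normal form diag(1,1,1,1,1,1,1,1,1).

The boundary map ∂_2: C_2 → C_1 maps a triangle to the signed sum of its edges. For instance
  ∂[1,4,8] = [4,8] − [1,8] + [1,4],
  ∂[3,6,7] = [6,7] − [3,7] + [3,6].
As a 30×20 matrix over Z this has rank 20, with invariant factors (1,1,1,1,1,1,1,1,1,1,1,1,1,1,1,1,1,1,1,2).

Computing H_k = (kernel of ∂_k) / (image of ∂_{k+1}):

  H_0: rank C_0 − rank ∂_1 = 10 − 9 = 1, and the invariant factors of ∂_1 are all 1, so H_0 = Z.
  H_1: rank ker ∂_1 − rank ∂_2 = (30 − 9) − 20 = 1, and ∂_2 has invariant factor 2 > 1, so H_1 = Z ⊕ Z_2.
  H_2: rank ker ∂_2 − rank ∂_3 = (20 − 20) − 0 = 0, and there is no ∂_3, so H_2 = 0.

As a check, the Euler characteristic is 10 − 30 + 20 = 0, which agrees with 1 − 1 + 0 = 0.

H_0 ≅ Z,  H_1 ≅ Z ⊕ Z_2,  H_2 = 0.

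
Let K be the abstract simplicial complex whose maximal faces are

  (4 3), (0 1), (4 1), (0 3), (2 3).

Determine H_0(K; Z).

H_0 ≅ Z.

Take the total order 0 < 1 < 2 < 3 < 4 on the vertex set. Then K (dimension 1) consists of the simplices:

  0-simplices (5): [0], [1], [2], [3], [4]
  1-simplices (5): [0,1], [0,3], [1,4], [2,3], [3,4]

Hence C_0 ≅ Z^5, C_1 ≅ Z^5.

∂_1: C_1 → C_0 is given by ∂[p,q] = [q] − [p].
The resulting 5×5 matrix has rank 4, and its Smith normal form has invariant factors (1,1,1,1).

Computing H_k = (kernel of ∂_k) / (image of ∂_{k+1}):

  H_0: rank C_0 − rank ∂_1 = 5 − 4 = 1, and the invariant factors of ∂_1 are all 1, so H_0 = Z.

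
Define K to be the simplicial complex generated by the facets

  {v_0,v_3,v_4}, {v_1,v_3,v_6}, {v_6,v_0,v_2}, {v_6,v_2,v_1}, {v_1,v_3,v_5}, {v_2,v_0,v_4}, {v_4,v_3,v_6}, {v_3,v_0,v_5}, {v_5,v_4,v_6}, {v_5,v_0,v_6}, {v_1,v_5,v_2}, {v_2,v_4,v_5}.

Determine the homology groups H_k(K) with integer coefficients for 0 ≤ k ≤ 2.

H_0 = Z,  H_1 = Z/2,  H_2 = 0.

Take the total order v_0 < v_1 < v_2 < v_3 < v_4 < v_5 < v_6 on the vertex set. Then K (dimension 2) consists of the simplices:

  0-simplices (7): [v_0], [v_1], [v_2], [v_3], [v_4], [v_5], [v_6]
  1-simplices (18): (18 of them)
  2-simplices (12): (12 of them)

giving chain groups C_0 ≅ Z^7, C_1 ≅ Z^18, C_2 ≅ Z^12.

Boundary ∂_1: C_1 → C_0 sends each edge [p,q] (with p < q) to q − p. For instance
  ∂[v_2,v_4] = [v_4] − [v_2].
As a 7×18 matrix over Z this has rank 6, with invariant factors (1,1,1,1,1,1).

The boundary map ∂_2: C_2 → C_1 acts by ∂[p,q,r] = [q,r] − [p,r] + [p,q]. For instance
  ∂[v_1,v_3,v_6] = [v_3,v_6] − [v_1,v_6] + [v_1,v_3],
  ∂[v_0,v_3,v_5] = [v_3,v_5] − [v_0,v_5] + [v_0,v_3].
The resulting 18×12 matrix has rank 12, and its Smith normal form has invariant factors (1,1,1,1,1,1,1,1,1,1,1,2).

From H_k ≅ ker(∂_k) / im(∂_{k+1}) we obtain:

  H_0: rank C_0 − rank ∂_1 = 7 − 6 = 1, and the invariant factors of ∂_1 are all 1, so H_0 = Z.
  H_1: rank ker ∂_1 − rank ∂_2 = (18 − 6) − 12 = 0, and ∂_2 has invariant factor 2 > 1, so H_1 = Z/2.
  H_2: rank ker ∂_2 − rank ∂_3 = (12 − 12) − 0 = 0, and there is no ∂_3, so H_2 = 0.

(K is a triangulation of the real projective plane RP^2.)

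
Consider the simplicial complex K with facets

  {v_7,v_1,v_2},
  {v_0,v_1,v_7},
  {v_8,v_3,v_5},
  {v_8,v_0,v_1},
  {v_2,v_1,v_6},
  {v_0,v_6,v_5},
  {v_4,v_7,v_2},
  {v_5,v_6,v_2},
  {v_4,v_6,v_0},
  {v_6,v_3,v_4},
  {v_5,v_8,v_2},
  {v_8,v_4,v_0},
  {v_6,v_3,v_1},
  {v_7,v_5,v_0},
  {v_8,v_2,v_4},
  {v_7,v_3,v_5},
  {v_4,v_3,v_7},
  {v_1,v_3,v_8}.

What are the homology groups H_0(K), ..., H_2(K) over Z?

H_0 = Z,  H_1 = Z^2,  H_2 = Z.

K has 9 vertices, 27 edges, 18 triangles.
rank ∂_0 = 0, rank ∂_1 = 8 ⇒ b_0 = 9 − 0 − 8 = 1; all invariant factors of ∂_1 are 1 so no torsion. So H_0 ≅ Z.
rank ∂_1 = 8, rank ∂_2 = 17 ⇒ b_1 = 27 − 8 − 17 = 2; all invariant factors of ∂_2 are 1 so no torsion. So H_1 ≅ Z^2.
rank ∂_2 = 17, rank ∂_3 = 0 ⇒ b_2 = 18 − 17 − 0 = 1. So H_2 ≅ Z.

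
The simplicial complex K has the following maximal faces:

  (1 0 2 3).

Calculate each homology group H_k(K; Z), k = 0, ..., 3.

H_0 = Z,  H_1 = 0,  H_2 = 0,  H_3 = 0.

We work with the vertex ordering 0 < 1 < 2 < 3. The simplices of K, each written with vertices in increasing order, are:

  0-simplices (4): [0], [1], [2], [3]
  1-simplices (6): [0,1], [0,2], [0,3], [1,2], [1,3], [2,3]
  2-simplices (4): [0,1,2], [0,1,3], [0,2,3], [1,2,3]
  3-simplices (1): [0,1,2,3]

Hence C_0 ≅ Z^4, C_1 ≅ Z^6, C_2 ≅ Z^4, C_3 ≅ Z^1.

The boundary map ∂_1: C_1 → C_0 maps an edge to its endpoints' difference, ∂[p,q] = q − p.
The 4×6 boundary matrix has rank 3 and Smith normal form diag(1,1,1).

Boundary ∂_2: C_2 → C_1 maps a triangle to the signed sum of its edges. For instance
  ∂[0,1,2] = [1,2] − [0,2] + [0,1],
  ∂[0,1,3] = [1,3] − [0,3] + [0,1].
The resulting 6×4 matrix has rank 3, and its Smith normal form has invariant factors (1,1,1).

Boundary ∂_3: C_3 → C_2 sends each 3-simplex σ to the alternating sum Σ_i (−1)^i (σ with its i-th vertex removed). For instance
  ∂[0,1,2,3] = [1,2,3] − [0,2,3] + [0,1,3] − [0,1,2].
As a 4×1 matrix over Z this has rank 1, with invariant factors (1).

From H_k ≅ ker(∂_k) / im(∂_{k+1}) we obtain:

  H_0: rank C_0 − rank ∂_1 = 4 − 3 = 1, and the invariant factors of ∂_1 are all 1, so H_0 ≅ Z.
  H_1: rank ker ∂_1 − rank ∂_2 = (6 − 3) − 3 = 0, and the invariant factors of ∂_2 are all 1, so H_1 ≅ 0.
  H_2: rank ker ∂_2 − rank ∂_3 = (4 − 3) − 1 = 0, and the invariant factors of ∂_3 are all 1, so H_2 ≅ 0.
  H_3: rank ker ∂_3 − rank ∂_4 = (1 − 1) − 0 = 0, and there is no ∂_4, so H_3 ≅ 0.

As a check, the Euler characteristic is 4 − 6 + 4 − 1 = 1, which agrees with 1 − 0 + 0 − 0 = 1.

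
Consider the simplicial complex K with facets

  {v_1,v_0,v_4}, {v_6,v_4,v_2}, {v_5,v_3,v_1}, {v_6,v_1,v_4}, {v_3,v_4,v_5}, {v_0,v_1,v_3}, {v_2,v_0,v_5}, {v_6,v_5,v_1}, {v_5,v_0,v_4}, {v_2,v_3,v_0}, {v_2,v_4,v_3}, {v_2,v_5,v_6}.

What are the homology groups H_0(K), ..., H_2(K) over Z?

Order the vertices as v_0 < v_1 < v_2 < v_3 < v_4 < v_5 < v_6. Listing each simplex with vertices in this order, K has dimension 2 with simplices:

  0-simplices (7): [v_0], [v_1], [v_2], [v_3], [v_4], [v_5], [v_6]
  1-simplices (18): (18 of them)
  2-simplices (12): (12 of them)

so the chain groups are C_0 ≅ Z^7, C_1 ≅ Z^18, C_2 ≅ Z^12.

∂_1: C_1 → C_0 sends each edge [p,q] (with p < q) to q − p. For instance
  ∂[v_1,v_4] = [v_4] − [v_1].
The 7×18 boundary matrix has rank 6 and Smith normal form diag(1,1,1,1,1,1).

∂_2: C_2 → C_1 maps a triangle to the signed sum of its edges. For instance
  ∂[v_3,v_4,v_5] = [v_4,v_5] − [v_3,v_5] + [v_3,v_4],
  ∂[v_0,v_1,v_4] = [v_1,v_4] − [v_0,v_4] + [v_0,v_1].
This gives a 18×12 integer matrix of rank 12; reducing to Smith normal form yields diagonal entries (1,1,1,1,1,1,1,1,1,1,1,2).

Computing H_k = (kernel of ∂_k) / (image of ∂_{k+1}):

  H_0: rank C_0 − rank ∂_1 = 7 − 6 = 1, and the invariant factors of ∂_1 are all 1, so H_0 = Z.
  H_1: rank ker ∂_1 − rank ∂_2 = (18 − 6) − 12 = 0, and ∂_2 has invariant factor 2 > 1, so H_1 = Z/2.
  H_2: rank ker ∂_2 − rank ∂_3 = (12 − 12) − 0 = 0, and there is no ∂_3, so H_2 = 0.

(K is a triangulation of the real projective plane RP^2.)

H_0 = Z,  H_1 = Z/2,  H_2 = 0.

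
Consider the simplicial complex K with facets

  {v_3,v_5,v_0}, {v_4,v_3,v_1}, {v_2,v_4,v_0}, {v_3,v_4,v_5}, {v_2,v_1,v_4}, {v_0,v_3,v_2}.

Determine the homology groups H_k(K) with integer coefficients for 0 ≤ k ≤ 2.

H_0 ≅ Z,  H_1 ≅ Z,  H_2 = 0.

Order the vertices as v_0 < v_1 < v_2 < v_3 < v_4 < v_5. Listing each simplex with vertices in this order, K has dimension 2 with simplices:

  0-simplices (6): [v_0], [v_1], [v_2], [v_3], [v_4], [v_5]
  1-simplices (12): [v_0,v_2], [v_0,v_3], [v_0,v_4], [v_0,v_5], [v_1,v_2], [v_1,v_3], [v_1,v_4], [v_2,v_3], [v_2,v_4], [v_3,v_4], [v_3,v_5], [v_4,v_5]
  2-simplices (6): [v_0,v_2,v_3], [v_0,v_2,v_4], [v_0,v_3,v_5], [v_1,v_2,v_4], [v_1,v_3,v_4], [v_3,v_4,v_5]

giving chain groups C_0 ≅ Z^6, C_1 ≅ Z^12, C_2 ≅ Z^6.

The boundary map ∂_1: C_1 → C_0 sends each edge [p,q] (with p < q) to q − p.
As a 6×12 matrix over Z this has rank 5, with invariant factors (1,1,1,1,1).

The boundary map ∂_2: C_2 → C_1 sends each 2-simplex [p,q,r] to [q,r] − [p,r] + [p,q]. For instance
  ∂[v_1,v_2,v_4] = [v_2,v_4] − [v_1,v_4] + [v_1,v_2],
  ∂[v_1,v_3,v_4] = [v_3,v_4] − [v_1,v_4] + [v_1,v_3].
The 12×6 boundary matrix has rank 6 and Smith normal form diag(1,1,1,1,1,1).

Computing H_k = (kernel of ∂_k) / (image of ∂_{k+1}):

  H_0: rank C_0 − rank ∂_1 = 6 − 5 = 1, and the invariant factors of ∂_1 are all 1, so H_0 = Z.
  H_1: rank ker ∂_1 − rank ∂_2 = (12 − 5) − 6 = 1, and the invariant factors of ∂_2 are all 1, so H_1 = Z.
  H_2: rank ker ∂_2 − rank ∂_3 = (6 − 6) − 0 = 0, and there is no ∂_3, so H_2 = 0.

As a check, the Euler characteristic is 6 − 12 + 6 = 0, which agrees with 1 − 1 + 0 = 0.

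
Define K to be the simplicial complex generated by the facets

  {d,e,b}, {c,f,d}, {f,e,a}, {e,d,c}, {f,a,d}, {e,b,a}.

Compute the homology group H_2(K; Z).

Fix the vertex order a < b < c < d < e < f and write every simplex with vertices in increasing order. Then dim K = 2 and the simplices of K are:

  0-simplices (6): a, b, c, d, e, f
  1-simplices (12): ab, ad, ae, af, bd, be, cd, ce, cf, de, df, ef
  2-simplices (6): abe, adf, aef, bde, cde, cdf

giving chain groups C_0 ≅ Z^6, C_1 ≅ Z^12, C_2 ≅ Z^6.

Boundary ∂_1: C_1 → C_0 is given by ∂[p,q] = [q] − [p]. For instance
  ∂cd = d − c.
This gives a 6×12 integer matrix of rank 5; reducing to Smith normal form yields diagonal entries (1,1,1,1,1).

∂_2: C_2 → C_1 acts by ∂[p,q,r] = [q,r] − [p,r] + [p,q]. For instance
  ∂abe = be − ae + ab,
  ∂cde = de − ce + cd.
The resulting 12×6 matrix has rank 6, and its Smith normal form has invariant factors (1,1,1,1,1,1).

Computing H_k = (kernel of ∂_k) / (image of ∂_{k+1}):

  H_2: rank ker ∂_2 − rank ∂_3 = (6 − 6) − 0 = 0, and there is no ∂_3, so H_2 ≅ 0.

(K is a triangulation of the cylinder S^1 x I.)

H_2 = 0.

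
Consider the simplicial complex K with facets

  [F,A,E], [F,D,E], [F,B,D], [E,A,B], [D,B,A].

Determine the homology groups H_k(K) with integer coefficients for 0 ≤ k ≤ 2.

H_0 ≅ Z,  H_1 ≅ Z,  H_2 = 0.

We work with the vertex ordering A < B < D < E < F. The simplices of K, each written with vertices in increasing order, are:

  0-simplices (5): A, B, D, E, F
  1-simplices (10): AB, AD, AE, AF, BD, BE, BF, DE, DF, EF
  2-simplices (5): ABD, ABE, AEF, BDF, DEF

giving chain groups C_0 ≅ Z^5, C_1 ≅ Z^10, C_2 ≅ Z^5.

∂_1: C_1 → C_0 maps an edge to its endpoints' difference, ∂[p,q] = q − p. For instance
  ∂AB = B − A.
The 5×10 boundary matrix has rank 4 and Smith normal form diag(1,1,1,1).

The boundary map ∂_2: C_2 → C_1 maps a triangle to the signed sum of its edges. For instance
  ∂AEF = EF − AF + AE,
  ∂ABE = BE − AE + AB.
As a 10×5 matrix over Z this has rank 5, with invariant factors (1,1,1,1,1).

Now H_k = ker ∂_k / im ∂_{k+1}, so:

  H_0: rank C_0 − rank ∂_1 = 5 − 4 = 1, and the invariant factors of ∂_1 are all 1, so H_0 ≅ Z.
  H_1: rank ker ∂_1 − rank ∂_2 = (10 − 4) − 5 = 1, and the invariant factors of ∂_2 are all 1, so H_1 ≅ Z.
  H_2: rank ker ∂_2 − rank ∂_3 = (5 − 5) − 0 = 0, and there is no ∂_3, so H_2 ≅ 0.

As a check, the Euler characteristic is 5 − 10 + 5 = 0, which agrees with 1 − 1 + 0 = 0.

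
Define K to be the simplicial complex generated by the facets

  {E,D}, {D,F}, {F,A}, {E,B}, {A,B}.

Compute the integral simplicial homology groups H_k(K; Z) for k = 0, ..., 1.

H_0 = Z,  H_1 = Z.

Order the vertices as A < B < D < E < F. Listing each simplex with vertices in this order, K has dimension 1 with simplices:

  0-simplices (5): A, B, D, E, F
  1-simplices (5): AB, AF, BE, DE, DF

so the chain groups are C_0 ≅ Z^5, C_1 ≅ Z^5.

Boundary ∂_1: C_1 → C_0 is given by ∂[p,q] = [q] − [p]. For instance
  ∂DE = E − D.
As a 5×5 matrix over Z this has rank 4, with invariant factors (1,1,1,1).

From H_k ≅ ker(∂_k) / im(∂_{k+1}) we obtain:

  H_0: rank C_0 − rank ∂_1 = 5 − 4 = 1, and the invariant factors of ∂_1 are all 1, so H_0 = Z.
  H_1: rank ker ∂_1 − rank ∂_2 = (5 − 4) − 0 = 1, and there is no ∂_2, so H_1 = Z.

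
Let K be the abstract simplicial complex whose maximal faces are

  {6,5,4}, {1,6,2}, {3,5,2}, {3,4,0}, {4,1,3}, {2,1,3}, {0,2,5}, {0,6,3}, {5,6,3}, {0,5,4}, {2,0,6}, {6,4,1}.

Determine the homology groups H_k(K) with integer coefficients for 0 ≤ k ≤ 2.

H_0 = Z,  H_1 = Z/2Z,  H_2 = 0.

Order the vertices as 0 < 1 < 2 < 3 < 4 < 5 < 6. Listing each simplex with vertices in this order, K has dimension 2 with simplices:

  0-simplices (7): [0], [1], [2], [3], [4], [5], [6]
  1-simplices (18): [0,2], [0,3], [0,4], [0,5], [0,6], [1,2], [1,3], [1,4], [1,6], [2,3], [2,5], [2,6], [3,4], [3,5], [3,6], [4,5], [4,6], [5,6]
  2-simplices (12): [0,2,5], [0,2,6], [0,3,4], [0,3,6], [0,4,5], [1,2,3], [1,2,6], [1,3,4], [1,4,6], [2,3,5], [3,5,6], [4,5,6]

Hence C_0 ≅ Z^7, C_1 ≅ Z^18, C_2 ≅ Z^12.

∂_1: C_1 → C_0 sends each edge [p,q] (with p < q) to q − p. For instance
  ∂[1,4] = [4] − [1].
The resulting 7×18 matrix has rank 6, and its Smith normal form has invariant factors (1,1,1,1,1,1).

∂_2: C_2 → C_1 maps a triangle to the signed sum of its edges. For instance
  ∂[0,4,5] = [4,5] − [0,5] + [0,4],
  ∂[1,3,4] = [3,4] − [1,4] + [1,3].
The 18×12 boundary matrix has rank 12 and Smith normal form diag(1,1,1,1,1,1,1,1,1,1,1,2).

From H_k ≅ ker(∂_k) / im(∂_{k+1}) we obtain:

  H_0: rank C_0 − rank ∂_1 = 7 − 6 = 1, and the invariant factors of ∂_1 are all 1, so H_0 = Z.
  H_1: rank ker ∂_1 − rank ∂_2 = (18 − 6) − 12 = 0, and ∂_2 has invariant factor 2 > 1, so H_1 = Z/2Z.
  H_2: rank ker ∂_2 − rank ∂_3 = (12 − 12) − 0 = 0, and there is no ∂_3, so H_2 = 0.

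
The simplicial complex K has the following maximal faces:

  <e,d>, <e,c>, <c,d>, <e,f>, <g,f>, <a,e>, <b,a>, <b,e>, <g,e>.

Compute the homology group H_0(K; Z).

H_0 ≅ Z.

Take the total order a < b < c < d < e < f < g on the vertex set. Then K (dimension 1) consists of the simplices:

  0-simplices (7): a, b, c, d, e, f, g
  1-simplices (9): ab, ae, be, cd, ce, de, ef, eg, fg

giving chain groups C_0 ≅ Z^7, C_1 ≅ Z^9.

The boundary map ∂_1: C_1 → C_0 maps an edge to its endpoints' difference, ∂[p,q] = q − p. For instance
  ∂be = e − b.
As a 7×9 matrix over Z this has rank 6, with invariant factors (1,1,1,1,1,1).

From H_k ≅ ker(∂_k) / im(∂_{k+1}) we obtain:

  H_0: rank C_0 − rank ∂_1 = 7 − 6 = 1, and the invariant factors of ∂_1 are all 1, so H_0 ≅ Z.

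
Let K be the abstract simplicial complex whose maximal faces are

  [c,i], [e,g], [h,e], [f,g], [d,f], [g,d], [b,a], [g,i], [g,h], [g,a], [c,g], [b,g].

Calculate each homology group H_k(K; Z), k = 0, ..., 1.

Order the vertices as a < b < c < d < e < f < g < h < i. Listing each simplex with vertices in this order, K has dimension 1 with simplices:

  0-simplices (9): a, b, c, d, e, f, g, h, i
  1-simplices (12): ab, ag, bg, cg, ci, df, dg, eg, eh, fg, gh, gi

so the chain groups are C_0 ≅ Z^9, C_1 ≅ Z^12.

Boundary ∂_1: C_1 → C_0 sends each edge [p,q] (with p < q) to q − p.
As a 9×12 matrix over Z this has rank 8, with invariant factors (1,1,1,1,1,1,1,1).

Now H_k = ker ∂_k / im ∂_{k+1}, so:

  H_0: rank C_0 − rank ∂_1 = 9 − 8 = 1, and the invariant factors of ∂_1 are all 1, so H_0 ≅ Z.
  H_1: rank ker ∂_1 − rank ∂_2 = (12 − 8) − 0 = 4, and there is no ∂_2, so H_1 ≅ Z^4.

H_0 = Z,  H_1 = Z^4.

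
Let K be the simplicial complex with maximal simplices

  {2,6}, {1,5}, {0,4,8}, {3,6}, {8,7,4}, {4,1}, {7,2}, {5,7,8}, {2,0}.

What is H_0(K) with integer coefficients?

H_0 = Z.

Take the total order 0 < 1 < 2 < 3 < 4 < 5 < 6 < 7 < 8 on the vertex set. Then K (dimension 2) consists of the simplices:

  0-simplices (9): [0], [1], [2], [3], [4], [5], [6], [7], [8]
  1-simplices (13): [0,2], [0,4], [0,8], [1,4], [1,5], [2,6], [2,7], [3,6], [4,7], [4,8], [5,7], [5,8], [7,8]
  2-simplices (3): [0,4,8], [4,7,8], [5,7,8]

giving chain groups C_0 ≅ Z^9, C_1 ≅ Z^13, C_2 ≅ Z^3.

Boundary ∂_1: C_1 → C_0 sends each edge [p,q] (with p < q) to q − p. For instance
  ∂[7,8] = [8] − [7].
This gives a 9×13 integer matrix of rank 8; reducing to Smith normal form yields diagonal entries (1,1,1,1,1,1,1,1).

Boundary ∂_2: C_2 → C_1 sends each 2-simplex [p,q,r] to [q,r] − [p,r] + [p,q]. For instance
  ∂[4,7,8] = [7,8] − [4,8] + [4,7],
  ∂[5,7,8] = [7,8] − [5,8] + [5,7].
This gives a 13×3 integer matrix of rank 3; reducing to Smith normal form yields diagonal entries (1,1,1).

From H_k ≅ ker(∂_k) / im(∂_{k+1}) we obtain:

  H_0: rank C_0 − rank ∂_1 = 9 − 8 = 1, and the invariant factors of ∂_1 are all 1, so H_0 = Z.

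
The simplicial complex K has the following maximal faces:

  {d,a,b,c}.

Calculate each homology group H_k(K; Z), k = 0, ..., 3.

Fix the vertex order a < b < c < d and write every simplex with vertices in increasing order. Then dim K = 3 and the simplices of K are:

  0-simplices (4): a, b, c, d
  1-simplices (6): ab, ac, ad, bc, bd, cd
  2-simplices (4): abc, abd, acd, bcd
  3-simplices (1): abcd

giving chain groups C_0 ≅ Z^4, C_1 ≅ Z^6, C_2 ≅ Z^4, C_3 ≅ Z^1.

∂_1: C_1 → C_0 sends each edge [p,q] (with p < q) to q − p.
As a 4×6 matrix over Z this has rank 3, with invariant factors (1,1,1).

Boundary ∂_2: C_2 → C_1 maps a triangle to the signed sum of its edges. For instance
  ∂abd = bd − ad + ab,
  ∂abc = bc − ac + ab.
The 6×4 boundary matrix has rank 3 and Smith normal form diag(1,1,1).

∂_3: C_3 → C_2 sends each 3-simplex σ to the alternating sum Σ_i (−1)^i (σ with its i-th vertex removed). For instance
  ∂abcd = bcd − acd + abd − abc.
As a 4×1 matrix over Z this has rank 1, with invariant factors (1).

Reading off H_k = ker ∂_k / im ∂_{k+1}:

  H_0: rank C_0 − rank ∂_1 = 4 − 3 = 1, and the invariant factors of ∂_1 are all 1, so H_0 = Z.
  H_1: rank ker ∂_1 − rank ∂_2 = (6 − 3) − 3 = 0, and the invariant factors of ∂_2 are all 1, so H_1 = 0.
  H_2: rank ker ∂_2 − rank ∂_3 = (4 − 3) − 1 = 0, and the invariant factors of ∂_3 are all 1, so H_2 = 0.
  H_3: rank ker ∂_3 − rank ∂_4 = (1 − 1) − 0 = 0, and there is no ∂_4, so H_3 = 0.

H_0 = Z,  H_1 = 0,  H_2 = 0,  H_3 = 0.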